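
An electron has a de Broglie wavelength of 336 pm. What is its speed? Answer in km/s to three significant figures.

p = h/λ = 6.626 × 10⁻³⁴ / 3.360 × 10⁻¹⁰ = 1.972 × 10⁻²⁴ kg·m/s.
v = p/m = 1.972 × 10⁻²⁴ / 9.109 × 10⁻³¹ = 2.16 × 10⁶ m/s = 2160 km/s.

v = 2160 km/s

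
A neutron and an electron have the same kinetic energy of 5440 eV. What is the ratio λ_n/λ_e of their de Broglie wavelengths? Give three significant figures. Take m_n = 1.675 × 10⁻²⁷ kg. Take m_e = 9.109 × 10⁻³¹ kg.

At fixed KE, p = √(2mKE) so λ = h/p ∝ 1/√m.
λ_n/λ_e = √(m_e/m_n) = √(9.109 × 10⁻³¹/1.675 × 10⁻²⁷) = √(5.438 × 10⁻⁴) = 0.0233.

λ_n/λ_e = 0.0233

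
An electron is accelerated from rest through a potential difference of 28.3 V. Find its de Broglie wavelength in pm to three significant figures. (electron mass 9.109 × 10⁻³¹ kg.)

λ = 231 pm

KE = eV = 1.602 × 10⁻¹⁹ × 28.30 = 4.534 × 10⁻¹⁸ J.
p = √(2mKE) = √(2 × 9.109 × 10⁻³¹ × 4.534 × 10⁻¹⁸) = 2.874 × 10⁻²⁴ kg·m/s.
λ = h/p = 6.626 × 10⁻³⁴ / 2.874 × 10⁻²⁴ = 2.31 × 10⁻¹⁰ m = 231 pm.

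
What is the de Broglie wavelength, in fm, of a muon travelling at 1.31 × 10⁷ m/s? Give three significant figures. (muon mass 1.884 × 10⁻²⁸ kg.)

p = mv = 1.884 × 10⁻²⁸ × 1.31 × 10⁷ = 2.468 × 10⁻²¹ kg·m/s.
λ = h/p = 6.626 × 10⁻³⁴ / 2.468 × 10⁻²¹ = 2.68 × 10⁻¹³ m = 268 fm.

λ = 268 fm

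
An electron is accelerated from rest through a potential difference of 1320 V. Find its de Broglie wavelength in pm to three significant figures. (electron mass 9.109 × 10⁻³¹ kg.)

λ = 33.8 pm

KE = eV = 1.602 × 10⁻¹⁹ × 1320 = 2.115 × 10⁻¹⁶ J.
p = √(2mKE) = √(2 × 9.109 × 10⁻³¹ × 2.115 × 10⁻¹⁶) = 1.963 × 10⁻²³ kg·m/s.
λ = h/p = 6.626 × 10⁻³⁴ / 1.963 × 10⁻²³ = 3.38 × 10⁻¹¹ m = 33.8 pm.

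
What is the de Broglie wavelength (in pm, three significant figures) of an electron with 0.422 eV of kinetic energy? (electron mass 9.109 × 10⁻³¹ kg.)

λ = 1890 pm

KE = 0.422 eV = 6.760 × 10⁻²⁰ J.
p = √(2mKE) = √(2 × 9.109 × 10⁻³¹ × 6.760 × 10⁻²⁰) = 3.509 × 10⁻²⁵ kg·m/s.
λ = h/p = 6.626 × 10⁻³⁴ / 3.509 × 10⁻²⁵ = 1.89 × 10⁻⁹ m = 1890 pm.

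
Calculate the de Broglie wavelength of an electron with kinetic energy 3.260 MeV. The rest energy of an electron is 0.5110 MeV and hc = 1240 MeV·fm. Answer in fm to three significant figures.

λ = 332 fm

Total energy E = KE + m₀c² = 3.260 + 0.5110 = 3.7710 MeV.
(pc)² = E² − (m₀c²)² = (3.7710)² − (0.5110)² = 13.96 MeV², so pc = 3.736 MeV.
λ = hc/(pc) = 1240 MeV·fm / 3.736 MeV = 332 fm.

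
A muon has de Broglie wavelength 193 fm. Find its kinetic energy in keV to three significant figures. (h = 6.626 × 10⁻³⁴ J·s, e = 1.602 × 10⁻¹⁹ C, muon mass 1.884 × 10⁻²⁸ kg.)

KE = 195 keV

p = h/λ = 6.626 × 10⁻³⁴ / 1.930 × 10⁻¹³ = 3.433 × 10⁻²¹ kg·m/s.
KE = p²/(2m) = (3.433 × 10⁻²¹)² / (2 × 1.884 × 10⁻²⁸) = 3.128 × 10⁻¹⁴ J = 195 keV.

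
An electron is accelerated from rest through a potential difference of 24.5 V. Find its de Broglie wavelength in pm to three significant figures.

KE = eV = 1.602 × 10⁻¹⁹ × 24.50 = 3.925 × 10⁻¹⁸ J.
p = √(2mKE) = √(2 × 9.109 × 10⁻³¹ × 3.925 × 10⁻¹⁸) = 2.674 × 10⁻²⁴ kg·m/s.
λ = h/p = 6.626 × 10⁻³⁴ / 2.674 × 10⁻²⁴ = 2.48 × 10⁻¹⁰ m = 248 pm.

λ = 248 pm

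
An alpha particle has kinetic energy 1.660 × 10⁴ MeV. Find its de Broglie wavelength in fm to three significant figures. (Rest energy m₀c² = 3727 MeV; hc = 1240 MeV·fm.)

λ = 0.0621 fm

Total energy E = KE + m₀c² = 1.660 × 10⁴ + 3727 = 20327 MeV.
(pc)² = E² − (m₀c²)² = (20327)² − (3727)² = 3.993 × 10⁸ MeV², so pc = 1.998 × 10⁴ MeV.
λ = hc/(pc) = 1240 MeV·fm / 1.998 × 10⁴ MeV = 0.0621 fm.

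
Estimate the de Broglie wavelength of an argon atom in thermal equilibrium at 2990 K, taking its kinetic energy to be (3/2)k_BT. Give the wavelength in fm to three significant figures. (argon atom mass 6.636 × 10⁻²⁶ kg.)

KE = (3/2)k_BT = 1.5 × 1.381 × 10⁻²³ × 2990 = 6.194 × 10⁻²⁰ J.
p = √(2mKE) = √(2 × 6.636 × 10⁻²⁶ × 6.194 × 10⁻²⁰) = 9.067 × 10⁻²³ kg·m/s.
λ = h/p = 7.31 × 10⁻¹² m = 7310 fm.

λ = 7310 fm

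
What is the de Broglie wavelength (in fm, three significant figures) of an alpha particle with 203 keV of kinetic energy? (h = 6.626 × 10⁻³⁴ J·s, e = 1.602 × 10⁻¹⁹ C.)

λ = 31.9 fm

KE = 203 keV = 3.252 × 10⁻¹⁴ J.
p = √(2mKE) = √(2 × 6.645 × 10⁻²⁷ × 3.252 × 10⁻¹⁴) = 2.079 × 10⁻²⁰ kg·m/s.
λ = h/p = 6.626 × 10⁻³⁴ / 2.079 × 10⁻²⁰ = 3.19 × 10⁻¹⁴ m = 31.9 fm.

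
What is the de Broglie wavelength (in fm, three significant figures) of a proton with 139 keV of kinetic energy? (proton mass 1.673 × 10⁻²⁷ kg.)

KE = 139 keV = 2.227 × 10⁻¹⁴ J.
p = √(2mKE) = √(2 × 1.673 × 10⁻²⁷ × 2.227 × 10⁻¹⁴) = 8.632 × 10⁻²¹ kg·m/s.
λ = h/p = 6.626 × 10⁻³⁴ / 8.632 × 10⁻²¹ = 7.68 × 10⁻¹⁴ m = 76.8 fm.

λ = 76.8 fm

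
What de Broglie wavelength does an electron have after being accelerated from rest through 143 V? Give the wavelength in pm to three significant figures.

KE = eV = 1.602 × 10⁻¹⁹ × 143.0 = 2.291 × 10⁻¹⁷ J.
p = √(2mKE) = √(2 × 9.109 × 10⁻³¹ × 2.291 × 10⁻¹⁷) = 6.460 × 10⁻²⁴ kg·m/s.
λ = h/p = 6.626 × 10⁻³⁴ / 6.460 × 10⁻²⁴ = 1.03 × 10⁻¹⁰ m = 103 pm.

λ = 103 pm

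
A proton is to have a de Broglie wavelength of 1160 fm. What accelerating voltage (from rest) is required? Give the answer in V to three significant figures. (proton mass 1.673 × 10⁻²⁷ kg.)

V = 609 V

p = h/λ = 6.626 × 10⁻³⁴ / 1.160 × 10⁻¹² = 5.712 × 10⁻²² kg·m/s.
KE = p²/(2m) = 9.751 × 10⁻¹⁷ J.
V = KE/e = 9.751 × 10⁻¹⁷ / (1.602 × 10⁻¹⁹) = 609 V.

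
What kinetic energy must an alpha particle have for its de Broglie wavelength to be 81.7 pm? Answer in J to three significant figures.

p = h/λ = 6.626 × 10⁻³⁴ / 8.170 × 10⁻¹¹ = 8.110 × 10⁻²⁴ kg·m/s.
KE = p²/(2m) = (8.110 × 10⁻²⁴)² / (2 × 6.645 × 10⁻²⁷) = 4.949 × 10⁻²¹ J = 4.95 × 10⁻²¹ J.

KE = 4.95 × 10⁻²¹ J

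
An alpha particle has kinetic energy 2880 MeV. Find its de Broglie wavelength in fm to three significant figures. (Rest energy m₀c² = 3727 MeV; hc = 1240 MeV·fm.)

Total energy E = KE + m₀c² = 2880 + 3727 = 6607 MeV.
(pc)² = E² − (m₀c²)² = (6607)² − (3727)² = 2.976 × 10⁷ MeV², so pc = 5455 MeV.
λ = hc/(pc) = 1240 MeV·fm / 5455 MeV = 0.227 fm.

λ = 0.227 fm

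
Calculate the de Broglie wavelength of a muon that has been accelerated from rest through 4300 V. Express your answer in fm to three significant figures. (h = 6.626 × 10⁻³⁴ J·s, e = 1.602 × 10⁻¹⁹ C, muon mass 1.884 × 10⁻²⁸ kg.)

λ = 1300 fm

KE = eV = 1.602 × 10⁻¹⁹ × 4300 = 6.889 × 10⁻¹⁶ J.
p = √(2mKE) = √(2 × 1.884 × 10⁻²⁸ × 6.889 × 10⁻¹⁶) = 5.095 × 10⁻²² kg·m/s.
λ = h/p = 6.626 × 10⁻³⁴ / 5.095 × 10⁻²² = 1.30 × 10⁻¹² m = 1300 fm.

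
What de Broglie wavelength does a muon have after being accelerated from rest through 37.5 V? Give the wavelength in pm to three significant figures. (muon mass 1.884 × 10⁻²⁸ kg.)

KE = eV = 1.602 × 10⁻¹⁹ × 37.50 = 6.008 × 10⁻¹⁸ J.
p = √(2mKE) = √(2 × 1.884 × 10⁻²⁸ × 6.008 × 10⁻¹⁸) = 4.758 × 10⁻²³ kg·m/s.
λ = h/p = 6.626 × 10⁻³⁴ / 4.758 × 10⁻²³ = 1.39 × 10⁻¹¹ m = 13.9 pm.

λ = 13.9 pm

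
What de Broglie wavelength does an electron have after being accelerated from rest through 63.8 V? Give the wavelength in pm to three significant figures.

λ = 154 pm

KE = eV = 1.602 × 10⁻¹⁹ × 63.80 = 1.022 × 10⁻¹⁷ J.
p = √(2mKE) = √(2 × 9.109 × 10⁻³¹ × 1.022 × 10⁻¹⁷) = 4.315 × 10⁻²⁴ kg·m/s.
λ = h/p = 6.626 × 10⁻³⁴ / 4.315 × 10⁻²⁴ = 1.54 × 10⁻¹⁰ m = 154 pm.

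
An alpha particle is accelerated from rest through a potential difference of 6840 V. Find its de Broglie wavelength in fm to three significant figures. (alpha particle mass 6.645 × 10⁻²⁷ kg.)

KE = 2eV = 2 × 1.602 × 10⁻¹⁹ × 6840 = 2.192 × 10⁻¹⁵ J.
p = √(2mKE) = √(2 × 6.645 × 10⁻²⁷ × 2.192 × 10⁻¹⁵) = 5.397 × 10⁻²¹ kg·m/s.
λ = h/p = 6.626 × 10⁻³⁴ / 5.397 × 10⁻²¹ = 1.23 × 10⁻¹³ m = 123 fm.

λ = 123 fm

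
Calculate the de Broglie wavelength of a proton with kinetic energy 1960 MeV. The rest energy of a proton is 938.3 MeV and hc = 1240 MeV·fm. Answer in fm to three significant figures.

λ = 0.452 fm

Total energy E = KE + m₀c² = 1960 + 938.3 = 2898.3 MeV.
(pc)² = E² − (m₀c²)² = (2898.3)² − (938.3)² = 7.520 × 10⁶ MeV², so pc = 2742 MeV.
λ = hc/(pc) = 1240 MeV·fm / 2742 MeV = 0.452 fm.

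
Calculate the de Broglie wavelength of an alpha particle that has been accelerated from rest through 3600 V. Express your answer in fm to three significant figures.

λ = 169 fm

KE = 2eV = 2 × 1.602 × 10⁻¹⁹ × 3600 = 1.153 × 10⁻¹⁵ J.
p = √(2mKE) = √(2 × 6.645 × 10⁻²⁷ × 1.153 × 10⁻¹⁵) = 3.915 × 10⁻²¹ kg·m/s.
λ = h/p = 6.626 × 10⁻³⁴ / 3.915 × 10⁻²¹ = 1.69 × 10⁻¹³ m = 169 fm.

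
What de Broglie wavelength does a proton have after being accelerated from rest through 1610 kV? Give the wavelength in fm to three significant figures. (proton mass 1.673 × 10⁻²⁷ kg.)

λ = 22.6 fm

KE = eV = 1.602 × 10⁻¹⁹ × 1.610 × 10⁶ = 2.579 × 10⁻¹³ J.
p = √(2mKE) = √(2 × 1.673 × 10⁻²⁷ × 2.579 × 10⁻¹³) = 2.938 × 10⁻²⁰ kg·m/s.
λ = h/p = 6.626 × 10⁻³⁴ / 2.938 × 10⁻²⁰ = 2.26 × 10⁻¹⁴ m = 22.6 fm.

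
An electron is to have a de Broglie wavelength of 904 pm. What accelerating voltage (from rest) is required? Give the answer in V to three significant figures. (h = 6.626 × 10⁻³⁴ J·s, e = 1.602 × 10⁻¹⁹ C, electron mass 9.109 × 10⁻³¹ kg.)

p = h/λ = 6.626 × 10⁻³⁴ / 9.040 × 10⁻¹⁰ = 7.330 × 10⁻²⁵ kg·m/s.
KE = p²/(2m) = 2.949 × 10⁻¹⁹ J.
V = KE/e = 2.949 × 10⁻¹⁹ / (1.602 × 10⁻¹⁹) = 1.84 V.

V = 1.84 V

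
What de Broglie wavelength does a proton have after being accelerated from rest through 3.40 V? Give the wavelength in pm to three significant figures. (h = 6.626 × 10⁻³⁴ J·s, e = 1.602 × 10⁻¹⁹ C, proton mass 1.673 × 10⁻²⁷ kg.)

λ = 15.5 pm

KE = eV = 1.602 × 10⁻¹⁹ × 3.400 = 5.447 × 10⁻¹⁹ J.
p = √(2mKE) = √(2 × 1.673 × 10⁻²⁷ × 5.447 × 10⁻¹⁹) = 4.269 × 10⁻²³ kg·m/s.
λ = h/p = 6.626 × 10⁻³⁴ / 4.269 × 10⁻²³ = 1.55 × 10⁻¹¹ m = 15.5 pm.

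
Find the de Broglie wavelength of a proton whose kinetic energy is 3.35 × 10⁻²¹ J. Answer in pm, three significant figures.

p = √(2mKE) = √(2 × 1.673 × 10⁻²⁷ × 3.350 × 10⁻²¹) = 3.348 × 10⁻²⁴ kg·m/s.
λ = h/p = 6.626 × 10⁻³⁴ / 3.348 × 10⁻²⁴ = 1.98 × 10⁻¹⁰ m = 198 pm.

λ = 198 pm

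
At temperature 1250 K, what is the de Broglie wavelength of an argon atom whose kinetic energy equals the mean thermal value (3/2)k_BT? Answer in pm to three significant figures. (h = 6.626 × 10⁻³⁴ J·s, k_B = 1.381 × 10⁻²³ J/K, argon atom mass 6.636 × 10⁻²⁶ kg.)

KE = (3/2)k_BT = 1.5 × 1.381 × 10⁻²³ × 1250 = 2.589 × 10⁻²⁰ J.
p = √(2mKE) = √(2 × 6.636 × 10⁻²⁶ × 2.589 × 10⁻²⁰) = 5.862 × 10⁻²³ kg·m/s.
λ = h/p = 1.13 × 10⁻¹¹ m = 11.3 pm.

λ = 11.3 pm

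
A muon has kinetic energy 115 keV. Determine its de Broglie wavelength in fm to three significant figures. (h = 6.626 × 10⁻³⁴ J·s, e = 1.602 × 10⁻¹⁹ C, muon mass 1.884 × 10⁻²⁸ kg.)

λ = 251 fm

KE = 115 keV = 1.842 × 10⁻¹⁴ J.
p = √(2mKE) = √(2 × 1.884 × 10⁻²⁸ × 1.842 × 10⁻¹⁴) = 2.635 × 10⁻²¹ kg·m/s.
λ = h/p = 6.626 × 10⁻³⁴ / 2.635 × 10⁻²¹ = 2.51 × 10⁻¹³ m = 251 fm.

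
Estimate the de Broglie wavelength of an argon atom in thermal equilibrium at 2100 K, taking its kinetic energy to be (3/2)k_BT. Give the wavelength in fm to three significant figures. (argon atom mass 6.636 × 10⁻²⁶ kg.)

KE = (3/2)k_BT = 1.5 × 1.381 × 10⁻²³ × 2100 = 4.350 × 10⁻²⁰ J.
p = √(2mKE) = √(2 × 6.636 × 10⁻²⁶ × 4.350 × 10⁻²⁰) = 7.598 × 10⁻²³ kg·m/s.
λ = h/p = 8.72 × 10⁻¹² m = 8720 fm.

λ = 8720 fm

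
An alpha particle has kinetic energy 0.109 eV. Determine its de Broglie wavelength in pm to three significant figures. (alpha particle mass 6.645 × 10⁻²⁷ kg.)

λ = 43.5 pm

KE = 0.109 eV = 1.746 × 10⁻²⁰ J.
p = √(2mKE) = √(2 × 6.645 × 10⁻²⁷ × 1.746 × 10⁻²⁰) = 1.523 × 10⁻²³ kg·m/s.
λ = h/p = 6.626 × 10⁻³⁴ / 1.523 × 10⁻²³ = 4.35 × 10⁻¹¹ m = 43.5 pm.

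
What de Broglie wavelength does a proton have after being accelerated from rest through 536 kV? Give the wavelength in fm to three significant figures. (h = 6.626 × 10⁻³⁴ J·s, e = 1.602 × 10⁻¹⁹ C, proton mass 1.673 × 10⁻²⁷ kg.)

KE = eV = 1.602 × 10⁻¹⁹ × 5.360 × 10⁵ = 8.587 × 10⁻¹⁴ J.
p = √(2mKE) = √(2 × 1.673 × 10⁻²⁷ × 8.587 × 10⁻¹⁴) = 1.695 × 10⁻²⁰ kg·m/s.
λ = h/p = 6.626 × 10⁻³⁴ / 1.695 × 10⁻²⁰ = 3.91 × 10⁻¹⁴ m = 39.1 fm.

λ = 39.1 fm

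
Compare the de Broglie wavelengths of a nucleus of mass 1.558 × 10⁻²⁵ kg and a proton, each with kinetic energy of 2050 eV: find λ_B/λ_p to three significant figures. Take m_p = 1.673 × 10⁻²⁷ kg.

λ_B/λ_p = 0.104

At fixed KE, p = √(2mKE) so λ = h/p ∝ 1/√m.
λ_B/λ_p = √(m_p/m_B) = √(1.673 × 10⁻²⁷/1.558 × 10⁻²⁵) = √(0.01074) = 0.104.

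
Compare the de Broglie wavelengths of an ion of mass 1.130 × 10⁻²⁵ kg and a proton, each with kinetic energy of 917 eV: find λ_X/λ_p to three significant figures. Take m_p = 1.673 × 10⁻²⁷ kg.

At fixed KE, p = √(2mKE) so λ = h/p ∝ 1/√m.
λ_X/λ_p = √(m_p/m_X) = √(1.673 × 10⁻²⁷/1.130 × 10⁻²⁵) = √(0.01481) = 0.122.

λ_X/λ_p = 0.122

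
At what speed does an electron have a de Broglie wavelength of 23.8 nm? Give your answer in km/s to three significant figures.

v = 30.6 km/s

p = h/λ = 6.626 × 10⁻³⁴ / 2.380 × 10⁻⁸ = 2.784 × 10⁻²⁶ kg·m/s.
v = p/m = 2.784 × 10⁻²⁶ / 9.109 × 10⁻³¹ = 3.06 × 10⁴ m/s = 30.6 km/s.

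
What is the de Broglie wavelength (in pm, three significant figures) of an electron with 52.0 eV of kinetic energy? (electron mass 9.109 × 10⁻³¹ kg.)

λ = 170 pm

KE = 52.0 eV = 8.330 × 10⁻¹⁸ J.
p = √(2mKE) = √(2 × 9.109 × 10⁻³¹ × 8.330 × 10⁻¹⁸) = 3.896 × 10⁻²⁴ kg·m/s.
λ = h/p = 6.626 × 10⁻³⁴ / 3.896 × 10⁻²⁴ = 1.70 × 10⁻¹⁰ m = 170 pm.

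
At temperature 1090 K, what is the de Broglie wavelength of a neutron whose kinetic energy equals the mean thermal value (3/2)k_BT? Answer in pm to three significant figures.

λ = 76.2 pm

KE = (3/2)k_BT = 1.5 × 1.381 × 10⁻²³ × 1090 = 2.258 × 10⁻²⁰ J.
p = √(2mKE) = √(2 × 1.675 × 10⁻²⁷ × 2.258 × 10⁻²⁰) = 8.697 × 10⁻²⁴ kg·m/s.
λ = h/p = 7.62 × 10⁻¹¹ m = 76.2 pm.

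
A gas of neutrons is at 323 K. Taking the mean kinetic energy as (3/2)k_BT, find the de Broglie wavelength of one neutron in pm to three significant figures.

KE = (3/2)k_BT = 1.5 × 1.381 × 10⁻²³ × 323 = 6.691 × 10⁻²¹ J.
p = √(2mKE) = √(2 × 1.675 × 10⁻²⁷ × 6.691 × 10⁻²¹) = 4.734 × 10⁻²⁴ kg·m/s.
λ = h/p = 1.40 × 10⁻¹⁰ m = 140 pm.

λ = 140 pm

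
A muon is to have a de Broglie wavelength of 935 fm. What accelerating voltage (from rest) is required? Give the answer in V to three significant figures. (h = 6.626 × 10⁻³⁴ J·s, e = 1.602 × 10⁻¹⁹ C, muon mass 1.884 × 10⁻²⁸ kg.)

p = h/λ = 6.626 × 10⁻³⁴ / 9.350 × 10⁻¹³ = 7.087 × 10⁻²² kg·m/s.
KE = p²/(2m) = 1.333 × 10⁻¹⁵ J.
V = KE/e = 1.333 × 10⁻¹⁵ / (1.602 × 10⁻¹⁹) = 8320 V.

V = 8320 V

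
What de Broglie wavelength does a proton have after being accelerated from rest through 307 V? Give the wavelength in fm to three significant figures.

λ = 1630 fm

KE = eV = 1.602 × 10⁻¹⁹ × 307.0 = 4.918 × 10⁻¹⁷ J.
p = √(2mKE) = √(2 × 1.673 × 10⁻²⁷ × 4.918 × 10⁻¹⁷) = 4.057 × 10⁻²² kg·m/s.
λ = h/p = 6.626 × 10⁻³⁴ / 4.057 × 10⁻²² = 1.63 × 10⁻¹² m = 1630 fm.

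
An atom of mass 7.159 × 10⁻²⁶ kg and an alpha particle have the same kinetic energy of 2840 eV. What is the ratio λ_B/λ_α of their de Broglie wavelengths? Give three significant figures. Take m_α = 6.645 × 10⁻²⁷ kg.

λ_B/λ_α = 0.305

At fixed KE, p = √(2mKE) so λ = h/p ∝ 1/√m.
λ_B/λ_α = √(m_α/m_B) = √(6.645 × 10⁻²⁷/7.159 × 10⁻²⁶) = √(0.09282) = 0.305.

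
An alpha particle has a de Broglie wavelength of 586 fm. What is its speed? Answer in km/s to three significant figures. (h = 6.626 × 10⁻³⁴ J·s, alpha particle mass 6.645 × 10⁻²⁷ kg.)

p = h/λ = 6.626 × 10⁻³⁴ / 5.860 × 10⁻¹³ = 1.131 × 10⁻²¹ kg·m/s.
v = p/m = 1.131 × 10⁻²¹ / 6.645 × 10⁻²⁷ = 1.70 × 10⁵ m/s = 170 km/s.

v = 170 km/s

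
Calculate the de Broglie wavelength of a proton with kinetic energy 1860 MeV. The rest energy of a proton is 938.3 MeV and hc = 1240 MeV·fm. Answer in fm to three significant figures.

Total energy E = KE + m₀c² = 1860 + 938.3 = 2798.3 MeV.
(pc)² = E² − (m₀c²)² = (2798.3)² − (938.3)² = 6.950 × 10⁶ MeV², so pc = 2636 MeV.
λ = hc/(pc) = 1240 MeV·fm / 2636 MeV = 0.470 fm.

λ = 0.470 fm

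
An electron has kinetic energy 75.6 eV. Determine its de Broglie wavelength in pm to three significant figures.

λ = 141 pm

KE = 75.6 eV = 1.211 × 10⁻¹⁷ J.
p = √(2mKE) = √(2 × 9.109 × 10⁻³¹ × 1.211 × 10⁻¹⁷) = 4.697 × 10⁻²⁴ kg·m/s.
λ = h/p = 6.626 × 10⁻³⁴ / 4.697 × 10⁻²⁴ = 1.41 × 10⁻¹⁰ m = 141 pm.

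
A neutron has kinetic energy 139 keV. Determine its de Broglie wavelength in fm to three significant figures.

KE = 139 keV = 2.227 × 10⁻¹⁴ J.
p = √(2mKE) = √(2 × 1.675 × 10⁻²⁷ × 2.227 × 10⁻¹⁴) = 8.637 × 10⁻²¹ kg·m/s.
λ = h/p = 6.626 × 10⁻³⁴ / 8.637 × 10⁻²¹ = 7.67 × 10⁻¹⁴ m = 76.7 fm.

λ = 76.7 fm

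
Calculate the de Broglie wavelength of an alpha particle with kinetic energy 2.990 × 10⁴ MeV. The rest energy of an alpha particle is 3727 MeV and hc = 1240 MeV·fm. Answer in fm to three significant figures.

λ = 0.0371 fm

Total energy E = KE + m₀c² = 2.990 × 10⁴ + 3727 = 33627 MeV.
(pc)² = E² − (m₀c²)² = (33627)² − (3727)² = 1.117 × 10⁹ MeV², so pc = 3.342 × 10⁴ MeV.
λ = hc/(pc) = 1240 MeV·fm / 3.342 × 10⁴ MeV = 0.0371 fm.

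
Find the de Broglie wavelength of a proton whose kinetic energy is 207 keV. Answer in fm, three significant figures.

KE = 207 keV = 3.316 × 10⁻¹⁴ J.
p = √(2mKE) = √(2 × 1.673 × 10⁻²⁷ × 3.316 × 10⁻¹⁴) = 1.053 × 10⁻²⁰ kg·m/s.
λ = h/p = 6.626 × 10⁻³⁴ / 1.053 × 10⁻²⁰ = 6.29 × 10⁻¹⁴ m = 62.9 fm.

λ = 62.9 fm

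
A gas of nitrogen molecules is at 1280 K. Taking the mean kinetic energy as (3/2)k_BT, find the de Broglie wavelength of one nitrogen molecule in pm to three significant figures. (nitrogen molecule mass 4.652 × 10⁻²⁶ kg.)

λ = 13.3 pm

KE = (3/2)k_BT = 1.5 × 1.381 × 10⁻²³ × 1280 = 2.652 × 10⁻²⁰ J.
p = √(2mKE) = √(2 × 4.652 × 10⁻²⁶ × 2.652 × 10⁻²⁰) = 4.967 × 10⁻²³ kg·m/s.
λ = h/p = 1.33 × 10⁻¹¹ m = 13.3 pm.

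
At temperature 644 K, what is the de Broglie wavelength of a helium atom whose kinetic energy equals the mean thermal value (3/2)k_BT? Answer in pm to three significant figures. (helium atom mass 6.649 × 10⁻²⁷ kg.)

λ = 49.7 pm

KE = (3/2)k_BT = 1.5 × 1.381 × 10⁻²³ × 644 = 1.334 × 10⁻²⁰ J.
p = √(2mKE) = √(2 × 6.649 × 10⁻²⁷ × 1.334 × 10⁻²⁰) = 1.332 × 10⁻²³ kg·m/s.
λ = h/p = 4.97 × 10⁻¹¹ m = 49.7 pm.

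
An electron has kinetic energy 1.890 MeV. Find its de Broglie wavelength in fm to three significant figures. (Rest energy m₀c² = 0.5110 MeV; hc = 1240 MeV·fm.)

λ = 529 fm

Total energy E = KE + m₀c² = 1.890 + 0.5110 = 2.4010 MeV.
(pc)² = E² − (m₀c²)² = (2.4010)² − (0.5110)² = 5.504 MeV², so pc = 2.346 MeV.
λ = hc/(pc) = 1240 MeV·fm / 2.346 MeV = 529 fm.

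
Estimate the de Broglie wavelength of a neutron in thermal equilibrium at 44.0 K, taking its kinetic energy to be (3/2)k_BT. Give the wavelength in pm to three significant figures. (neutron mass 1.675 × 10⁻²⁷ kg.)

KE = (3/2)k_BT = 1.5 × 1.381 × 10⁻²³ × 44.0 = 9.115 × 10⁻²² J.
p = √(2mKE) = √(2 × 1.675 × 10⁻²⁷ × 9.115 × 10⁻²²) = 1.747 × 10⁻²⁴ kg·m/s.
λ = h/p = 3.79 × 10⁻¹⁰ m = 379 pm.

λ = 379 pm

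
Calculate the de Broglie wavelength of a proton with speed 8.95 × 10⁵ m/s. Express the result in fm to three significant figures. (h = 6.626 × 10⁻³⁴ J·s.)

λ = 443 fm

p = mv = 1.673 × 10⁻²⁷ × 8.95 × 10⁵ = 1.497 × 10⁻²¹ kg·m/s.
λ = h/p = 6.626 × 10⁻³⁴ / 1.497 × 10⁻²¹ = 4.43 × 10⁻¹³ m = 443 fm.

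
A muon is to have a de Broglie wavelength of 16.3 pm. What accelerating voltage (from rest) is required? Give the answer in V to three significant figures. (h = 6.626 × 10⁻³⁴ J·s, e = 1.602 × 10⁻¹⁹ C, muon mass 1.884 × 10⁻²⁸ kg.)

p = h/λ = 6.626 × 10⁻³⁴ / 1.630 × 10⁻¹¹ = 4.065 × 10⁻²³ kg·m/s.
KE = p²/(2m) = 4.385 × 10⁻¹⁸ J.
V = KE/e = 4.385 × 10⁻¹⁸ / (1.602 × 10⁻¹⁹) = 27.4 V.

V = 27.4 V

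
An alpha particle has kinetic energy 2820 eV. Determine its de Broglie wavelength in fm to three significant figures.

KE = 2820 eV = 4.518 × 10⁻¹⁶ J.
p = √(2mKE) = √(2 × 6.645 × 10⁻²⁷ × 4.518 × 10⁻¹⁶) = 2.450 × 10⁻²¹ kg·m/s.
λ = h/p = 6.626 × 10⁻³⁴ / 2.450 × 10⁻²¹ = 2.70 × 10⁻¹³ m = 270 fm.

λ = 270 fm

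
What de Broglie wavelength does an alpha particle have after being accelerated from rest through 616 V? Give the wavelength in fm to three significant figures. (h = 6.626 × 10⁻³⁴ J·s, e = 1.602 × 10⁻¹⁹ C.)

KE = 2eV = 2 × 1.602 × 10⁻¹⁹ × 616.0 = 1.974 × 10⁻¹⁶ J.
p = √(2mKE) = √(2 × 6.645 × 10⁻²⁷ × 1.974 × 10⁻¹⁶) = 1.620 × 10⁻²¹ kg·m/s.
λ = h/p = 6.626 × 10⁻³⁴ / 1.620 × 10⁻²¹ = 4.09 × 10⁻¹³ m = 409 fm.

λ = 409 fm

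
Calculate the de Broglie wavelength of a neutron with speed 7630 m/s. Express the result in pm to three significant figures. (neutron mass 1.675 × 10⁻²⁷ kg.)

λ = 51.8 pm

p = mv = 1.675 × 10⁻²⁷ × 7630 = 1.278 × 10⁻²³ kg·m/s.
λ = h/p = 6.626 × 10⁻³⁴ / 1.278 × 10⁻²³ = 5.18 × 10⁻¹¹ m = 51.8 pm.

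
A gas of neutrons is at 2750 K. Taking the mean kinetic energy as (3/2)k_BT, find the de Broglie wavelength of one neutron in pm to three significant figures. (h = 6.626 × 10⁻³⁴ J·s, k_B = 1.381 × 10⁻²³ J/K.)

λ = 48.0 pm

KE = (3/2)k_BT = 1.5 × 1.381 × 10⁻²³ × 2750 = 5.697 × 10⁻²⁰ J.
p = √(2mKE) = √(2 × 1.675 × 10⁻²⁷ × 5.697 × 10⁻²⁰) = 1.381 × 10⁻²³ kg·m/s.
λ = h/p = 4.80 × 10⁻¹¹ m = 48.0 pm.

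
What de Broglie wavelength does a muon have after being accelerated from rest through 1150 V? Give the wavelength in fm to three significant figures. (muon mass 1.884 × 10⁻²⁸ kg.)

λ = 2510 fm

KE = eV = 1.602 × 10⁻¹⁹ × 1150 = 1.842 × 10⁻¹⁶ J.
p = √(2mKE) = √(2 × 1.884 × 10⁻²⁸ × 1.842 × 10⁻¹⁶) = 2.635 × 10⁻²² kg·m/s.
λ = h/p = 6.626 × 10⁻³⁴ / 2.635 × 10⁻²² = 2.51 × 10⁻¹² m = 2510 fm.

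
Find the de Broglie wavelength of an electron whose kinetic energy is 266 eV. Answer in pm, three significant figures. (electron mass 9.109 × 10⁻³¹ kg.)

λ = 75.2 pm

KE = 266 eV = 4.261 × 10⁻¹⁷ J.
p = √(2mKE) = √(2 × 9.109 × 10⁻³¹ × 4.261 × 10⁻¹⁷) = 8.811 × 10⁻²⁴ kg·m/s.
λ = h/p = 6.626 × 10⁻³⁴ / 8.811 × 10⁻²⁴ = 7.52 × 10⁻¹¹ m = 75.2 pm.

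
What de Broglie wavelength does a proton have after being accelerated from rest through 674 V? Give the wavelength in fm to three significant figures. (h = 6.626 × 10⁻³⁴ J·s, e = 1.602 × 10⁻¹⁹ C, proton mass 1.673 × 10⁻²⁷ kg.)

KE = eV = 1.602 × 10⁻¹⁹ × 674.0 = 1.080 × 10⁻¹⁶ J.
p = √(2mKE) = √(2 × 1.673 × 10⁻²⁷ × 1.080 × 10⁻¹⁶) = 6.011 × 10⁻²² kg·m/s.
λ = h/p = 6.626 × 10⁻³⁴ / 6.011 × 10⁻²² = 1.10 × 10⁻¹² m = 1100 fm.

λ = 1100 fm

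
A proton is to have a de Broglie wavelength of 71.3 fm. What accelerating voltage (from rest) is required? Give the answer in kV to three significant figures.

p = h/λ = 6.626 × 10⁻³⁴ / 7.130 × 10⁻¹⁴ = 9.293 × 10⁻²¹ kg·m/s.
KE = p²/(2m) = 2.581 × 10⁻¹⁴ J.
V = KE/e = 2.581 × 10⁻¹⁴ / (1.602 × 10⁻¹⁹) = 161 kV.

V = 161 kV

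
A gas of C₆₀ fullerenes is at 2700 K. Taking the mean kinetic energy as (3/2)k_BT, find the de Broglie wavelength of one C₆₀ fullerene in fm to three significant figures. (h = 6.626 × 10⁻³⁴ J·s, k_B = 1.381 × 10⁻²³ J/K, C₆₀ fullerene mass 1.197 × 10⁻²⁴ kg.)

KE = (3/2)k_BT = 1.5 × 1.381 × 10⁻²³ × 2700 = 5.593 × 10⁻²⁰ J.
p = √(2mKE) = √(2 × 1.197 × 10⁻²⁴ × 5.593 × 10⁻²⁰) = 3.659 × 10⁻²² kg·m/s.
λ = h/p = 1.81 × 10⁻¹² m = 1810 fm.

λ = 1810 fm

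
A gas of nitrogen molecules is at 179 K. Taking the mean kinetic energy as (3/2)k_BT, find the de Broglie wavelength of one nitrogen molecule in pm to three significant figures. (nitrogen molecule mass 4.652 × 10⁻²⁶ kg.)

KE = (3/2)k_BT = 1.5 × 1.381 × 10⁻²³ × 179 = 3.708 × 10⁻²¹ J.
p = √(2mKE) = √(2 × 4.652 × 10⁻²⁶ × 3.708 × 10⁻²¹) = 1.857 × 10⁻²³ kg·m/s.
λ = h/p = 3.57 × 10⁻¹¹ m = 35.7 pm.

λ = 35.7 pm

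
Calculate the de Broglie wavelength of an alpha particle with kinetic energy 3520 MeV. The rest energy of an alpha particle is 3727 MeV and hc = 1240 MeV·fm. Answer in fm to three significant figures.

Total energy E = KE + m₀c² = 3520 + 3727 = 7247 MeV.
(pc)² = E² − (m₀c²)² = (7247)² − (3727)² = 3.863 × 10⁷ MeV², so pc = 6215 MeV.
λ = hc/(pc) = 1240 MeV·fm / 6215 MeV = 0.200 fm.

λ = 0.200 fm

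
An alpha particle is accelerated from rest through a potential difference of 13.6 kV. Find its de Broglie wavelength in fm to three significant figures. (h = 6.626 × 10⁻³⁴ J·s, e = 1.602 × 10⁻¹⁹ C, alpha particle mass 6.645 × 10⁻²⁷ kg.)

KE = 2eV = 2 × 1.602 × 10⁻¹⁹ × 1.360 × 10⁴ = 4.357 × 10⁻¹⁵ J.
p = √(2mKE) = √(2 × 6.645 × 10⁻²⁷ × 4.357 × 10⁻¹⁵) = 7.610 × 10⁻²¹ kg·m/s.
λ = h/p = 6.626 × 10⁻³⁴ / 7.610 × 10⁻²¹ = 8.71 × 10⁻¹⁴ m = 87.1 fm.

λ = 87.1 fm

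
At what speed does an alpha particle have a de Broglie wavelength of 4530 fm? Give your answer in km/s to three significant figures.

v = 22.0 km/s

p = h/λ = 6.626 × 10⁻³⁴ / 4.530 × 10⁻¹² = 1.463 × 10⁻²² kg·m/s.
v = p/m = 1.463 × 10⁻²² / 6.645 × 10⁻²⁷ = 2.20 × 10⁴ m/s = 22.0 km/s.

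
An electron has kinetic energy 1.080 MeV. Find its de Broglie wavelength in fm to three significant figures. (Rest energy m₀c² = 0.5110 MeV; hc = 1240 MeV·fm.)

λ = 823 fm

Total energy E = KE + m₀c² = 1.080 + 0.5110 = 1.5910 MeV.
(pc)² = E² − (m₀c²)² = (1.5910)² − (0.5110)² = 2.270 MeV², so pc = 1.507 MeV.
λ = hc/(pc) = 1240 MeV·fm / 1.507 MeV = 823 fm.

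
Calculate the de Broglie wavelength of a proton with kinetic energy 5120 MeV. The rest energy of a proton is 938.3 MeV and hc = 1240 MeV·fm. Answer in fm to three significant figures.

Total energy E = KE + m₀c² = 5120 + 938.3 = 6058.3 MeV.
(pc)² = E² − (m₀c²)² = (6058.3)² − (938.3)² = 3.582 × 10⁷ MeV², so pc = 5985 MeV.
λ = hc/(pc) = 1240 MeV·fm / 5985 MeV = 0.207 fm.

λ = 0.207 fm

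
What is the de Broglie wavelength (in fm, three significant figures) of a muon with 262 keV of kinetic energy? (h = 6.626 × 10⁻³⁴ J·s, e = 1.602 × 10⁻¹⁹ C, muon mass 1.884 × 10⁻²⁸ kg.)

KE = 262 keV = 4.197 × 10⁻¹⁴ J.
p = √(2mKE) = √(2 × 1.884 × 10⁻²⁸ × 4.197 × 10⁻¹⁴) = 3.977 × 10⁻²¹ kg·m/s.
λ = h/p = 6.626 × 10⁻³⁴ / 3.977 × 10⁻²¹ = 1.67 × 10⁻¹³ m = 167 fm.

λ = 167 fm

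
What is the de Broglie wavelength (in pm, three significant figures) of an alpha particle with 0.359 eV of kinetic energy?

KE = 0.359 eV = 5.751 × 10⁻²⁰ J.
p = √(2mKE) = √(2 × 6.645 × 10⁻²⁷ × 5.751 × 10⁻²⁰) = 2.765 × 10⁻²³ kg·m/s.
λ = h/p = 6.626 × 10⁻³⁴ / 2.765 × 10⁻²³ = 2.40 × 10⁻¹¹ m = 24.0 pm.

λ = 24.0 pm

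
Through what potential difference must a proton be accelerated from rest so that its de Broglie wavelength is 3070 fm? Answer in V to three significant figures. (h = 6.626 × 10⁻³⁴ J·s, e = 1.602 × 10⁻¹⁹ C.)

p = h/λ = 6.626 × 10⁻³⁴ / 3.070 × 10⁻¹² = 2.158 × 10⁻²² kg·m/s.
KE = p²/(2m) = 1.392 × 10⁻¹⁷ J.
V = KE/e = 1.392 × 10⁻¹⁷ / (1.602 × 10⁻¹⁹) = 86.9 V.

V = 86.9 V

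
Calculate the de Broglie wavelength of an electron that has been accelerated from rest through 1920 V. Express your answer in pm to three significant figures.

KE = eV = 1.602 × 10⁻¹⁹ × 1920 = 3.076 × 10⁻¹⁶ J.
p = √(2mKE) = √(2 × 9.109 × 10⁻³¹ × 3.076 × 10⁻¹⁶) = 2.367 × 10⁻²³ kg·m/s.
λ = h/p = 6.626 × 10⁻³⁴ / 2.367 × 10⁻²³ = 2.80 × 10⁻¹¹ m = 28.0 pm.

λ = 28.0 pm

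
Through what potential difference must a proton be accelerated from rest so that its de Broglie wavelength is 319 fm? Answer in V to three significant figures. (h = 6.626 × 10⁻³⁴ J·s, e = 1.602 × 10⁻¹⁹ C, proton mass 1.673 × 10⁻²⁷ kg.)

V = 8050 V

p = h/λ = 6.626 × 10⁻³⁴ / 3.190 × 10⁻¹³ = 2.077 × 10⁻²¹ kg·m/s.
KE = p²/(2m) = 1.289 × 10⁻¹⁵ J.
V = KE/e = 1.289 × 10⁻¹⁵ / (1.602 × 10⁻¹⁹) = 8050 V.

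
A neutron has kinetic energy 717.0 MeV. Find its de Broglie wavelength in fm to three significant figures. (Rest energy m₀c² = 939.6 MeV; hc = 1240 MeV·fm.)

λ = 0.909 fm

Total energy E = KE + m₀c² = 717.0 + 939.6 = 1656.6 MeV.
(pc)² = E² − (m₀c²)² = (1656.6)² − (939.6)² = 1.861 × 10⁶ MeV², so pc = 1364 MeV.
λ = hc/(pc) = 1240 MeV·fm / 1364 MeV = 0.909 fm.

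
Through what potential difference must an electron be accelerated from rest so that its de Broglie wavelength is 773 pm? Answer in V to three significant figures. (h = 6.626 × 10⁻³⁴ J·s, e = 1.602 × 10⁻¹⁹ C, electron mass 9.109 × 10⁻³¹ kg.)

p = h/λ = 6.626 × 10⁻³⁴ / 7.730 × 10⁻¹⁰ = 8.572 × 10⁻²⁵ kg·m/s.
KE = p²/(2m) = 4.033 × 10⁻¹⁹ J.
V = KE/e = 4.033 × 10⁻¹⁹ / (1.602 × 10⁻¹⁹) = 2.52 V.

V = 2.52 V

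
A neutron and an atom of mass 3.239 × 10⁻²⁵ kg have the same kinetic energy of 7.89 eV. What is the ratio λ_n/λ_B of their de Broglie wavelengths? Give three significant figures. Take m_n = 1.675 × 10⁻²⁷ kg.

λ_n/λ_B = 13.9

At fixed KE, p = √(2mKE) so λ = h/p ∝ 1/√m.
λ_n/λ_B = √(m_B/m_n) = √(3.239 × 10⁻²⁵/1.675 × 10⁻²⁷) = √(193.4) = 13.9.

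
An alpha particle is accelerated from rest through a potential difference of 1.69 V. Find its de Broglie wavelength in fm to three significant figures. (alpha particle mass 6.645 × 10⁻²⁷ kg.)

λ = 7810 fm

KE = 2eV = 2 × 1.602 × 10⁻¹⁹ × 1.690 = 5.415 × 10⁻¹⁹ J.
p = √(2mKE) = √(2 × 6.645 × 10⁻²⁷ × 5.415 × 10⁻¹⁹) = 8.483 × 10⁻²³ kg·m/s.
λ = h/p = 6.626 × 10⁻³⁴ / 8.483 × 10⁻²³ = 7.81 × 10⁻¹² m = 7810 fm.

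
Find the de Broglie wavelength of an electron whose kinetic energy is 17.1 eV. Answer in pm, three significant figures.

KE = 17.1 eV = 2.739 × 10⁻¹⁸ J.
p = √(2mKE) = √(2 × 9.109 × 10⁻³¹ × 2.739 × 10⁻¹⁸) = 2.234 × 10⁻²⁴ kg·m/s.
λ = h/p = 6.626 × 10⁻³⁴ / 2.234 × 10⁻²⁴ = 2.97 × 10⁻¹⁰ m = 297 pm.

λ = 297 pm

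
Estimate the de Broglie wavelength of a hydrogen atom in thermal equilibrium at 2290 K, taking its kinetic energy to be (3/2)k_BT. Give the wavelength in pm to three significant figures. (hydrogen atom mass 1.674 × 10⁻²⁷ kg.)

KE = (3/2)k_BT = 1.5 × 1.381 × 10⁻²³ × 2290 = 4.744 × 10⁻²⁰ J.
p = √(2mKE) = √(2 × 1.674 × 10⁻²⁷ × 4.744 × 10⁻²⁰) = 1.260 × 10⁻²³ kg·m/s.
λ = h/p = 5.26 × 10⁻¹¹ m = 52.6 pm.

λ = 52.6 pm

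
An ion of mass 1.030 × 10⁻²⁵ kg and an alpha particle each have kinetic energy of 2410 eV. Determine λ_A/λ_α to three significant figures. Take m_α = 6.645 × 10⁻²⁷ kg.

At fixed KE, p = √(2mKE) so λ = h/p ∝ 1/√m.
λ_A/λ_α = √(m_α/m_A) = √(6.645 × 10⁻²⁷/1.030 × 10⁻²⁵) = √(0.06451) = 0.254.

λ_A/λ_α = 0.254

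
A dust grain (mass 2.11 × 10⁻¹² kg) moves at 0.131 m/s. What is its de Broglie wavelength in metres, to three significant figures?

p = mv = 2.11 × 10⁻¹² × 0.131 = 2.764 × 10⁻¹³ kg·m/s.
λ = h/p = 6.626 × 10⁻³⁴ / 2.764 × 10⁻¹³ = 2.40 × 10⁻²¹ m.

λ = 2.40 × 10⁻²¹ m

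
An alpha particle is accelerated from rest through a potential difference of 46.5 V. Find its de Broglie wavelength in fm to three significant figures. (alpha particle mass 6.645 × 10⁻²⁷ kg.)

λ = 1490 fm

KE = 2eV = 2 × 1.602 × 10⁻¹⁹ × 46.50 = 1.490 × 10⁻¹⁷ J.
p = √(2mKE) = √(2 × 6.645 × 10⁻²⁷ × 1.490 × 10⁻¹⁷) = 4.450 × 10⁻²² kg·m/s.
λ = h/p = 6.626 × 10⁻³⁴ / 4.450 × 10⁻²² = 1.49 × 10⁻¹² m = 1490 fm.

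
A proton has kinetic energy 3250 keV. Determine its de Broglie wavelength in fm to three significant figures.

KE = 3250 keV = 5.207 × 10⁻¹³ J.
p = √(2mKE) = √(2 × 1.673 × 10⁻²⁷ × 5.207 × 10⁻¹³) = 4.174 × 10⁻²⁰ kg·m/s.
λ = h/p = 6.626 × 10⁻³⁴ / 4.174 × 10⁻²⁰ = 1.59 × 10⁻¹⁴ m = 15.9 fm.

λ = 15.9 fm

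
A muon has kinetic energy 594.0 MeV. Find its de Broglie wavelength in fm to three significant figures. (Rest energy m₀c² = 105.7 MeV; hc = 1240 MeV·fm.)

λ = 1.79 fm

Total energy E = KE + m₀c² = 594.0 + 105.7 = 699.7 MeV.
(pc)² = E² − (m₀c²)² = (699.7)² − (105.7)² = 4.784 × 10⁵ MeV², so pc = 691.7 MeV.
λ = hc/(pc) = 1240 MeV·fm / 691.7 MeV = 1.79 fm.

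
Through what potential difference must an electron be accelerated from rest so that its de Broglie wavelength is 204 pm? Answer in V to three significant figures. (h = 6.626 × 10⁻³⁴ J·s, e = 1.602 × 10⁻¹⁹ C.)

p = h/λ = 6.626 × 10⁻³⁴ / 2.040 × 10⁻¹⁰ = 3.248 × 10⁻²⁴ kg·m/s.
KE = p²/(2m) = 5.791 × 10⁻¹⁸ J.
V = KE/e = 5.791 × 10⁻¹⁸ / (1.602 × 10⁻¹⁹) = 36.1 V.

V = 36.1 V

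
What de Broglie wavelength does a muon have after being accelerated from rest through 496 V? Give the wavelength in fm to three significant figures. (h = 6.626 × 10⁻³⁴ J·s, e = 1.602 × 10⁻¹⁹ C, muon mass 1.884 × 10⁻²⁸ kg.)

KE = eV = 1.602 × 10⁻¹⁹ × 496.0 = 7.946 × 10⁻¹⁷ J.
p = √(2mKE) = √(2 × 1.884 × 10⁻²⁸ × 7.946 × 10⁻¹⁷) = 1.730 × 10⁻²² kg·m/s.
λ = h/p = 6.626 × 10⁻³⁴ / 1.730 × 10⁻²² = 3.83 × 10⁻¹² m = 3830 fm.

λ = 3830 fm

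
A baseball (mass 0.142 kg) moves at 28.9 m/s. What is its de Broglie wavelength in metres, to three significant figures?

p = mv = 0.142 × 28.9 = 4.104 kg·m/s.
λ = h/p = 6.626 × 10⁻³⁴ / 4.104 = 1.61 × 10⁻³⁴ m.

λ = 1.61 × 10⁻³⁴ m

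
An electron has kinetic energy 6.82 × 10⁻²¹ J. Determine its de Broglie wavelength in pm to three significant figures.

λ = 5940 pm

p = √(2mKE) = √(2 × 9.109 × 10⁻³¹ × 6.820 × 10⁻²¹) = 1.115 × 10⁻²⁵ kg·m/s.
λ = h/p = 6.626 × 10⁻³⁴ / 1.115 × 10⁻²⁵ = 5.94 × 10⁻⁹ m = 5940 pm.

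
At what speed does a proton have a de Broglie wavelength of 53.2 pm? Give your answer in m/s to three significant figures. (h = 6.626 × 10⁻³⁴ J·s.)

p = h/λ = 6.626 × 10⁻³⁴ / 5.320 × 10⁻¹¹ = 1.245 × 10⁻²³ kg·m/s.
v = p/m = 1.245 × 10⁻²³ / 1.673 × 10⁻²⁷ = 7.44 × 10³ m/s = 7440 m/s.

v = 7440 m/s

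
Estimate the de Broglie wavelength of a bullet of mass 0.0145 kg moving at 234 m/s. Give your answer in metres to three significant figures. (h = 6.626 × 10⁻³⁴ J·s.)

p = mv = 0.0145 × 234 = 3.393 kg·m/s.
λ = h/p = 6.626 × 10⁻³⁴ / 3.393 = 1.95 × 10⁻³⁴ m.

λ = 1.95 × 10⁻³⁴ m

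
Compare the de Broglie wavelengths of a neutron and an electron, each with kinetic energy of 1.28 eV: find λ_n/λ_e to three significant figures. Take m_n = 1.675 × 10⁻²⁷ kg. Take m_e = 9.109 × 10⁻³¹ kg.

λ_n/λ_e = 0.0233

At fixed KE, p = √(2mKE) so λ = h/p ∝ 1/√m.
λ_n/λ_e = √(m_e/m_n) = √(9.109 × 10⁻³¹/1.675 × 10⁻²⁷) = √(5.438 × 10⁻⁴) = 0.0233.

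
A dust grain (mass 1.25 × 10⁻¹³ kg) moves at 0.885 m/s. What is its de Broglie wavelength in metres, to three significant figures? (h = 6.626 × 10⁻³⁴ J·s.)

λ = 5.99 × 10⁻²¹ m

p = mv = 1.25 × 10⁻¹³ × 0.885 = 1.106 × 10⁻¹³ kg·m/s.
λ = h/p = 6.626 × 10⁻³⁴ / 1.106 × 10⁻¹³ = 5.99 × 10⁻²¹ m.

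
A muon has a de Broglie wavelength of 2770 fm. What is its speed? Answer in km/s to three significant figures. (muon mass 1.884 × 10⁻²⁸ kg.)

v = 1270 km/s

p = h/λ = 6.626 × 10⁻³⁴ / 2.770 × 10⁻¹² = 2.392 × 10⁻²² kg·m/s.
v = p/m = 2.392 × 10⁻²² / 1.884 × 10⁻²⁸ = 1.27 × 10⁶ m/s = 1270 km/s.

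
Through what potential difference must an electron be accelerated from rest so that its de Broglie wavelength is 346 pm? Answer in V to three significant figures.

p = h/λ = 6.626 × 10⁻³⁴ / 3.460 × 10⁻¹⁰ = 1.915 × 10⁻²⁴ kg·m/s.
KE = p²/(2m) = 2.013 × 10⁻¹⁸ J.
V = KE/e = 2.013 × 10⁻¹⁸ / (1.602 × 10⁻¹⁹) = 12.6 V.

V = 12.6 V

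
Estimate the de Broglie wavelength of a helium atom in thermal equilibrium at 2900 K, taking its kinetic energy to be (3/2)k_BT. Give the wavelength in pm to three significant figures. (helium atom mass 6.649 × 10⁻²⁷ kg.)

λ = 23.4 pm

KE = (3/2)k_BT = 1.5 × 1.381 × 10⁻²³ × 2900 = 6.007 × 10⁻²⁰ J.
p = √(2mKE) = √(2 × 6.649 × 10⁻²⁷ × 6.007 × 10⁻²⁰) = 2.826 × 10⁻²³ kg·m/s.
λ = h/p = 2.34 × 10⁻¹¹ m = 23.4 pm.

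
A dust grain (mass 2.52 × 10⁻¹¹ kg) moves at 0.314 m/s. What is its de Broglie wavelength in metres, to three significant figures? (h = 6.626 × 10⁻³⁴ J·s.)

λ = 8.37 × 10⁻²³ m

p = mv = 2.52 × 10⁻¹¹ × 0.314 = 7.913 × 10⁻¹² kg·m/s.
λ = h/p = 6.626 × 10⁻³⁴ / 7.913 × 10⁻¹² = 8.37 × 10⁻²³ m.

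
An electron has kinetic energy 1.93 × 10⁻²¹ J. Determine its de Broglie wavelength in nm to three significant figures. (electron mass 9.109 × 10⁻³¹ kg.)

p = √(2mKE) = √(2 × 9.109 × 10⁻³¹ × 1.930 × 10⁻²¹) = 5.930 × 10⁻²⁶ kg·m/s.
λ = h/p = 6.626 × 10⁻³⁴ / 5.930 × 10⁻²⁶ = 1.12 × 10⁻⁸ m = 11.2 nm.

λ = 11.2 nm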